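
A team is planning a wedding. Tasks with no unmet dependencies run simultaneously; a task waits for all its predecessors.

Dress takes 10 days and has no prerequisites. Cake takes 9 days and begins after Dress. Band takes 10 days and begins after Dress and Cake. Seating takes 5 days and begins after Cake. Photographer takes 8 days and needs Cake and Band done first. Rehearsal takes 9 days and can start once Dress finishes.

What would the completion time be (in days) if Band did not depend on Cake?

28

With the dependency in place, Dress→Cake→Band→Photographer = 10+9+10+8 = 37 sets the finish at 37 days.
Without Cake→Band, Band's earliest start moves from 19 to 10.
The longest chain is now Dress→Band→Photographer = 10+10+8 = 28, so the wedding takes 28 days.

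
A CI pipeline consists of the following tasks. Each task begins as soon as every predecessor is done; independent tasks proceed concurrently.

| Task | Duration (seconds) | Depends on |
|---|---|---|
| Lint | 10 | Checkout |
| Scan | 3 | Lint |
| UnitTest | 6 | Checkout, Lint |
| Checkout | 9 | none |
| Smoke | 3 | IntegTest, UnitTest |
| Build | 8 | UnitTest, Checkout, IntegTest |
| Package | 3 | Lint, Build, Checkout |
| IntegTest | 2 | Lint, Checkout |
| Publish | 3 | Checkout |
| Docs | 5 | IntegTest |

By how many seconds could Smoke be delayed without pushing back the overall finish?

8

The longest chain is Checkout→Lint→UnitTest→Build→Package = 9+10+6+8+3 = 36; overall finish 36 seconds.
Longest path through Smoke: 28 seconds (earliest finish 28, latest finish 36).
So Smoke can slip 36 − 28 = 8 seconds.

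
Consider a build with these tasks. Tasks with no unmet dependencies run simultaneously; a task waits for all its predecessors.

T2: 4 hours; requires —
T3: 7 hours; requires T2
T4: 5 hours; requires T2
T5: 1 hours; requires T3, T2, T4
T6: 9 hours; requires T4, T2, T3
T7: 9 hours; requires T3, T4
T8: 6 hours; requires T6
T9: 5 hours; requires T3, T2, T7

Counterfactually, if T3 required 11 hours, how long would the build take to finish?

30

Actual critical path: T2→T3→T6→T8 = 4+7+9+6 = 26 ⇒ 26 hours.
Since T3 is critical, the +4 change carries straight to that chain (now 30 hours).
The critical path is still T2→T3→T6→T8; finish is now 30 hours.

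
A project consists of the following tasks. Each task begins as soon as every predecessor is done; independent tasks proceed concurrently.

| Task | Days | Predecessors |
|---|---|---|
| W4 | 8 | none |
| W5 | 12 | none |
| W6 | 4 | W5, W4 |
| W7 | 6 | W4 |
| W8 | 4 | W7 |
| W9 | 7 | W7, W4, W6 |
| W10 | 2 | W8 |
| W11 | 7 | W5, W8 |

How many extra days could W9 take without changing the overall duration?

2

W4→W7→W8→W11 = 8+6+4+7 = 25 sets the makespan at 25 days.
W9 finishes as early as 23 and must finish by 25.
Float = 25 − 23 = 2.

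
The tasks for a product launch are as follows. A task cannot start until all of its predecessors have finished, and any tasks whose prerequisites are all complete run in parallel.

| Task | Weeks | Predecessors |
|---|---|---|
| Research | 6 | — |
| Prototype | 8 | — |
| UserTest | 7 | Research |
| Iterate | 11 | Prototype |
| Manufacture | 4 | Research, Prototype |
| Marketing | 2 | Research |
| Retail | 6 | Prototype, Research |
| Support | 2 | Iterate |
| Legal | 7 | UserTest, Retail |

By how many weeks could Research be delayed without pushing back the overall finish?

1

The longest chain is Prototype→Iterate→Support = 8+11+2 = 21; overall finish 21 weeks.
Longest path through Research: 20 weeks (earliest finish 6, latest finish 7).
Float = 21 − 20 = 1.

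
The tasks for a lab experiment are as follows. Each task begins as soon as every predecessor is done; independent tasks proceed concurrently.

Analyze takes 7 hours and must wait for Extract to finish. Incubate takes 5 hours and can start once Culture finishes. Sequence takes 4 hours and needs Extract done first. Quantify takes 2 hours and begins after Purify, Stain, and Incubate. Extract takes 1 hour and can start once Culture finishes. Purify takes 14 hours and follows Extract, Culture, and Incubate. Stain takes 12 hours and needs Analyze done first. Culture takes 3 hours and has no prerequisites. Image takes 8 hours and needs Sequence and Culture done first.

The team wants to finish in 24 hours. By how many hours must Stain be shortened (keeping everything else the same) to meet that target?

Current finish: 25 hours; target: 24.
Stain is on every critical path, so each hour cut from Stain cuts the finish by one (this holds down to a finish of 24).
Need 25 − 24 = 1 hour off Stain → Stain becomes 11 hours, finish becomes 24.

1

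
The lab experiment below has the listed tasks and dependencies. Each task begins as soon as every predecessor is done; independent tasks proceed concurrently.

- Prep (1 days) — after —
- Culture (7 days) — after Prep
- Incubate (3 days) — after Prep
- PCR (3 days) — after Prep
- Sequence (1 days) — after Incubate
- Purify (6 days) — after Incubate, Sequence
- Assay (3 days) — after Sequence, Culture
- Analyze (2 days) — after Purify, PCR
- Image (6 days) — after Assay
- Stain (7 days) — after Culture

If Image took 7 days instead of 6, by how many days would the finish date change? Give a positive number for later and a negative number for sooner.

Critical path before the change: Prep→Culture→Assay→Image = 1+7+3+6 = 17 giving 17 days.
Image lies on that path, so at 7 days the path becomes 18 days.
No other chain overtakes it, so the finish is 18 days.
Change in finish: 18 − 17 = +1 days.

1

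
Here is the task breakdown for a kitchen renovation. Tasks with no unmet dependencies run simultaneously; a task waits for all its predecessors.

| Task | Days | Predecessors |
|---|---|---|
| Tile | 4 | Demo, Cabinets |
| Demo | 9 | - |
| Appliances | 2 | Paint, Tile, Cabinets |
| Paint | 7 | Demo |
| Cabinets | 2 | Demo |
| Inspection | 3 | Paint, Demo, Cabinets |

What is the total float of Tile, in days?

2

Demo→Paint→Inspection = 9+7+3 = 19 sets the makespan at 19 days.
Tile finishes as early as 15 and must finish by 17.
Slack of Tile = 13 − 11 = 2 days.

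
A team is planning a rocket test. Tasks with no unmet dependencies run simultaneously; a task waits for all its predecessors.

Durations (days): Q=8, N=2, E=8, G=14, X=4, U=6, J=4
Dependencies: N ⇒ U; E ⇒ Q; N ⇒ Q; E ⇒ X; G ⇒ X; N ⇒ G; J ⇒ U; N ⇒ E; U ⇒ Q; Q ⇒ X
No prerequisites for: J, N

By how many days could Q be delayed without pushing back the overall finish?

The longest chain is J→U→Q→X = 4+6+8+4 = 22; overall finish 22 days.
The longest chain containing Q totals 22 days.
Float = 22 − 22 = 0.

0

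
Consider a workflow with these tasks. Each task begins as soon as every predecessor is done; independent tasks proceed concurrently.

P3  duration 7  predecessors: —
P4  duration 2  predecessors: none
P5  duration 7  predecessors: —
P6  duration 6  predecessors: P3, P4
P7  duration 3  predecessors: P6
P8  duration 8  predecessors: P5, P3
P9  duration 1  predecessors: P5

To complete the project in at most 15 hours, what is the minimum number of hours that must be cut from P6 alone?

Current finish: 16 hours; target: 15.
P6 is on every critical path, so each hour cut from P6 cuts the finish by one (this holds down to a finish of 15).
Need 16 − 15 = 1 hour off P6 → P6 becomes 5 hours, finish becomes 15.

1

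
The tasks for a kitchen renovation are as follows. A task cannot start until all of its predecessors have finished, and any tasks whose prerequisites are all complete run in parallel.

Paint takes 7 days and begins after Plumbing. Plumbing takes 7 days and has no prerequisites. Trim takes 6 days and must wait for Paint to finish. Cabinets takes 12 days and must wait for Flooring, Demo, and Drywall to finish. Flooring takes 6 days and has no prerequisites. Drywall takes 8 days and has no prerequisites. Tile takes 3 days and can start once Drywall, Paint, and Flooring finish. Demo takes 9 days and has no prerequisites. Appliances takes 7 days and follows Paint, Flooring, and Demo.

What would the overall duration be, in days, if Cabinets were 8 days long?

As given, the longest chain is Demo→Cabinets = 9+12 = 21, so the finish is 21 days.
Cabinets is on the critical path; changing it to 8 makes that path 17 days.
New critical path: Plumbing→Paint→Appliances = 7+7+7 = 21 ⇒ 21 days.

21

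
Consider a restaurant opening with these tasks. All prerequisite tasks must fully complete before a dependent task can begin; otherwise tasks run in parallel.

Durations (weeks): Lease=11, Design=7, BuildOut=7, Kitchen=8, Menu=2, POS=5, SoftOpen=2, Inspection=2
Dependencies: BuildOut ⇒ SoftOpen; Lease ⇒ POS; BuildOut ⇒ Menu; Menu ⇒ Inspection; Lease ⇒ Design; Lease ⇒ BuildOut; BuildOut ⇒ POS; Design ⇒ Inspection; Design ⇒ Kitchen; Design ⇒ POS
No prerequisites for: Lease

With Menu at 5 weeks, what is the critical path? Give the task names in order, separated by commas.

Actual critical path: Lease→Design→Kitchen = 11+7+8 = 26 ⇒ 26 weeks.
The longest path through Menu is only 22 weeks, so Menu has float 4.
No other chain overtakes it, so the finish is 26 weeks.

Lease, Design, Kitchen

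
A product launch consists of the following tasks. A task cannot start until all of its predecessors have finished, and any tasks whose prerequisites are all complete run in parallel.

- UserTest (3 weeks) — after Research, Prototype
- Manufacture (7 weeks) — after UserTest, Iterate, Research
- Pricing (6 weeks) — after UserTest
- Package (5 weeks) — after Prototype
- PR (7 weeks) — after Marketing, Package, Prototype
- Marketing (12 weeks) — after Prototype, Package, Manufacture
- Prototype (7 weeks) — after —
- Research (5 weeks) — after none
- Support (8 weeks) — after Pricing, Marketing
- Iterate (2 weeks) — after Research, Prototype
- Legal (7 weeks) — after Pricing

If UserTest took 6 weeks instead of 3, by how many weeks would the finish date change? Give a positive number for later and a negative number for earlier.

Actual critical path: Prototype→UserTest→Manufacture→Marketing→Support = 7+3+7+12+8 = 37 ⇒ 37 weeks.
Since UserTest is critical, the +3 change carries straight to that chain (now 40 weeks).
No other chain overtakes it, so the finish is 40 weeks.
Change in finish: 40 − 37 = +3 weeks.

3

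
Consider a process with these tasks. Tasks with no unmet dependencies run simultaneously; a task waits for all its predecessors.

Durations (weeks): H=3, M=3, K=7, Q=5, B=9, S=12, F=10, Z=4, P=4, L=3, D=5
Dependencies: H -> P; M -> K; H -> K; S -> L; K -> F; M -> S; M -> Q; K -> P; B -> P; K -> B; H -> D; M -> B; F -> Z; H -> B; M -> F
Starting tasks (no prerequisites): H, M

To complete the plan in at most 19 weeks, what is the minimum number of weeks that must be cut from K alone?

5

Current finish: 24 weeks; target: 19.
K is on every critical path, so each week cut from K cuts the finish by one (this holds down to a finish of 18).
Need 24 − 19 = 5 weeks off K → K becomes 2 weeks, finish becomes 19.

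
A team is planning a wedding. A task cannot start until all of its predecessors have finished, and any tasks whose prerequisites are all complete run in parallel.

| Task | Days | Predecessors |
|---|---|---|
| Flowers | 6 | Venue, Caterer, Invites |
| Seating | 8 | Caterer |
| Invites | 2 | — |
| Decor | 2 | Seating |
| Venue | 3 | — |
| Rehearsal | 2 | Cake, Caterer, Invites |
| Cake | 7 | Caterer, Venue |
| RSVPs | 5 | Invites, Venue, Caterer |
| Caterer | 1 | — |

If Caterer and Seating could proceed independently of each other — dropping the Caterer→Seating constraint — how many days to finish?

With the dependency in place, Venue→Cake→Rehearsal = 3+7+2 = 12 sets the finish at 12 days.
Without Caterer→Seating, Seating's earliest start moves from 1 to 0.
After: Venue→Cake→Rehearsal = 3+7+2 = 12 → 12 days.

12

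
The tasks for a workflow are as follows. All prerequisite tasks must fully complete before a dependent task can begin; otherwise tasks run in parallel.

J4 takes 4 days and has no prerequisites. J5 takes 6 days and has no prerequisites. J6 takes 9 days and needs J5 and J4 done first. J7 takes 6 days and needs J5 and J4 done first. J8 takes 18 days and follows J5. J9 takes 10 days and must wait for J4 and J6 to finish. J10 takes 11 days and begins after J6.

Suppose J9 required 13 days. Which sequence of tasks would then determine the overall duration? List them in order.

The binding path is J5→J6→J10 = 6+9+11 = 26; finish at 26 days.
The longest path through J9 is only 25 days, so J9 has float 1.
New critical path: J5→J6→J9 = 6+9+13 = 28 ⇒ 28 days.

J5, J6, J9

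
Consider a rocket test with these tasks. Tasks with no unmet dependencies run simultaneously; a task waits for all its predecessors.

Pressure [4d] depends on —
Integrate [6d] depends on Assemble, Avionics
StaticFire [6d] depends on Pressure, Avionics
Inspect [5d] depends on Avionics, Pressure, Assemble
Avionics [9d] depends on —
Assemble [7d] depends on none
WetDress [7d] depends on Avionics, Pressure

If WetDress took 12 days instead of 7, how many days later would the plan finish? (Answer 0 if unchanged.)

5

As given, the longest chain is Avionics→WetDress = 9+7 = 16, so the finish is 16 days.
Since WetDress is critical, the +5 change carries straight to that chain (now 21 days).
That remains the longest chain; total 21 days.
Change in finish: 21 − 16 = +5 days.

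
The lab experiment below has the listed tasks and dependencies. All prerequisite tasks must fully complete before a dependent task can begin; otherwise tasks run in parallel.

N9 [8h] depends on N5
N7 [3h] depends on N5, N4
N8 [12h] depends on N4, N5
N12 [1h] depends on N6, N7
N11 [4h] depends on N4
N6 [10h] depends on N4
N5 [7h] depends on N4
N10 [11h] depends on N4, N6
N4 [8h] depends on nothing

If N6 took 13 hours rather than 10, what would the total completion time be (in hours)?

32

The binding path is N4→N6→N10 = 8+10+11 = 29; finish at 29 hours.
N6 lies on that path, so at 13 hours the path becomes 32 hours.
That remains the longest chain; total 32 hours.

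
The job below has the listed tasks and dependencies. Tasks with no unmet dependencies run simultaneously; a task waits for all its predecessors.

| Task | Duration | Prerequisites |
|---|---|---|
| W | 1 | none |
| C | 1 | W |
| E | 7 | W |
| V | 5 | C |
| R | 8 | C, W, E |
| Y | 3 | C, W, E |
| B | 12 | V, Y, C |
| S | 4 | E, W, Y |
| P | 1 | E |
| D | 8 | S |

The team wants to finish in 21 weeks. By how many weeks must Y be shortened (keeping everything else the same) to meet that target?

2

Current finish: 23 weeks; target: 21.
Y is on every critical path, so each week cut from Y cuts the finish by one (this holds down to a finish of 21).
Need 23 − 21 = 2 weeks off Y → Y becomes 1 week, finish becomes 21.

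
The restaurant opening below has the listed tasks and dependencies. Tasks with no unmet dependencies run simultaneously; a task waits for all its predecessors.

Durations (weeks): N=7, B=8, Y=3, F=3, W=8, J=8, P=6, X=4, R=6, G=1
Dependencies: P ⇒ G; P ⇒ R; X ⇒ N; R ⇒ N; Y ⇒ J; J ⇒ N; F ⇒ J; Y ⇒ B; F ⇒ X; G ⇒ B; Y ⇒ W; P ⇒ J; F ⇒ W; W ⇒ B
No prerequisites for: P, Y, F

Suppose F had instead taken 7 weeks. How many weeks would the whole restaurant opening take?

23

As given, the longest chain is P→J→N = 6+8+7 = 21, so the finish is 21 weeks.
F has 2 weeks of float (longest path through it is 19).
The binding chain switches to F→W→B = 7+8+8 = 23; finish 23 weeks.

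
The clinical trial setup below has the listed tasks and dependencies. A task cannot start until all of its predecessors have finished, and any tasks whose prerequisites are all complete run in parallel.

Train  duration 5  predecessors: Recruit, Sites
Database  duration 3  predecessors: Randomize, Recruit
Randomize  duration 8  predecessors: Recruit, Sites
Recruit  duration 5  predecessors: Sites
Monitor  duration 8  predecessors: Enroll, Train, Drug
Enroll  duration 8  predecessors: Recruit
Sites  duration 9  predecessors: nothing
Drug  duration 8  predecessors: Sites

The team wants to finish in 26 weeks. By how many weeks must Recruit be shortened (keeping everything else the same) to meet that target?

Current finish: 30 weeks; target: 26.
Recruit is on every critical path, so each week cut from Recruit cuts the finish by one (this holds down to a finish of 26).
Need 30 − 26 = 4 weeks off Recruit → Recruit becomes 1 week, finish becomes 26.

4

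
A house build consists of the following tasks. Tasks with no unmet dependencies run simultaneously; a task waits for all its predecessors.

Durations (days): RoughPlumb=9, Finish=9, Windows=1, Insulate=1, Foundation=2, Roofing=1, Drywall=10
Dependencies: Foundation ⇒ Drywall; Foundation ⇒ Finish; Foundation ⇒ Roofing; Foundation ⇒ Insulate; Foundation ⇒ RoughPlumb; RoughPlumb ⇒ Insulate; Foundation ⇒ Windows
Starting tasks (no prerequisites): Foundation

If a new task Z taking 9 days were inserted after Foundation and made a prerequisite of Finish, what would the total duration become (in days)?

Originally the project takes 12 days.
With Z inserted, Finish now waits for max(Foundation, Z).
New critical path: Foundation→Z→Finish = 2+9+9 = 20 ⇒ 20 days.

20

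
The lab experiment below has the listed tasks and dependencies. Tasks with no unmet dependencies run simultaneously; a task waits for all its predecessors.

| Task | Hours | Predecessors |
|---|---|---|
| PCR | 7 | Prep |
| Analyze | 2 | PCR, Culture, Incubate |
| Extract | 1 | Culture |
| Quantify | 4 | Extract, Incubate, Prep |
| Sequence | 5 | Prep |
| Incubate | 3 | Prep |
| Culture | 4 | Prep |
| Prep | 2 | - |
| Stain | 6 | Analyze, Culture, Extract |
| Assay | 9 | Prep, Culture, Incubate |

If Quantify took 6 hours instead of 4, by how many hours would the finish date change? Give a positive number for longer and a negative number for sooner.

The binding path is Prep→PCR→Analyze→Stain = 2+7+2+6 = 17; finish at 17 hours.
The longest path through Quantify is only 11 hours, so Quantify has float 6.
The critical path is still Prep→PCR→Analyze→Stain; finish is now 17 hours.
Change in finish: 17 − 17 = +0 hours.

0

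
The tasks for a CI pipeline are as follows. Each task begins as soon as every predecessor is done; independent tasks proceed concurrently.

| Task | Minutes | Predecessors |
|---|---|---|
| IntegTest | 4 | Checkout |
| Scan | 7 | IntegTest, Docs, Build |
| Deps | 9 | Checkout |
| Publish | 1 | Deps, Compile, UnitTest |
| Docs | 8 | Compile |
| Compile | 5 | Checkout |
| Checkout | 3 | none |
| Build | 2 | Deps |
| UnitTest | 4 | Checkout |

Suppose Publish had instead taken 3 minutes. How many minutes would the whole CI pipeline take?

23

As given, the longest chain is Checkout→Compile→Docs→Scan = 3+5+8+7 = 23, so the finish is 23 minutes.
Publish is off the critical path — its longest chain is 13 minutes, giving 10 of slack.
No other chain overtakes it, so the finish is 23 minutes.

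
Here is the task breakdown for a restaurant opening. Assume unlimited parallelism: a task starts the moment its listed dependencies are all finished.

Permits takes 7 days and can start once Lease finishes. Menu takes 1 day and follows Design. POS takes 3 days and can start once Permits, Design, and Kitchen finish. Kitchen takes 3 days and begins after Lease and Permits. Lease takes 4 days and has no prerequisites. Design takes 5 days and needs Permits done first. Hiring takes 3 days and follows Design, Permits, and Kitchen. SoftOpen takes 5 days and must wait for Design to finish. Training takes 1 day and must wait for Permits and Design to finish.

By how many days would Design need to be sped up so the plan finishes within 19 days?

2

Current finish: 21 days; target: 19.
Design is on every critical path, so each day cut from Design cuts the finish by one (this holds down to a finish of 17).
Need 21 − 19 = 2 days off Design → Design becomes 3 days, finish becomes 19.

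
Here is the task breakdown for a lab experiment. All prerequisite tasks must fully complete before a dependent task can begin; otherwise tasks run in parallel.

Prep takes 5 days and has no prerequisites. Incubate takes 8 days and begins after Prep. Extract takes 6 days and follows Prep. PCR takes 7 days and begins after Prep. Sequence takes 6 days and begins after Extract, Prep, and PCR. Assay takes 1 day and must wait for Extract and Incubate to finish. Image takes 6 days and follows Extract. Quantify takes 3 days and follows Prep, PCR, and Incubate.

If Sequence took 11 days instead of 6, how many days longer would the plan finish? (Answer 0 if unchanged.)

5

Baseline: Prep→PCR→Sequence = 5+7+6 = 18 → 18 days.
Sequence is on the critical path; changing it to 11 makes that path 23 days.
The critical path is still Prep→PCR→Sequence; finish is now 23 days.
Change in finish: 23 − 18 = +5 days.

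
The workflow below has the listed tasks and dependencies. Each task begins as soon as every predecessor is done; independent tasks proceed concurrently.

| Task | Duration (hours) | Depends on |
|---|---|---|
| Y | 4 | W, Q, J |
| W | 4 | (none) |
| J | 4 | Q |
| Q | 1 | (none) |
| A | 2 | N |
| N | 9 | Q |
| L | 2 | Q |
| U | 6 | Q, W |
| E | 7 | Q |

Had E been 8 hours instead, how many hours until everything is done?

12

Critical path before the change: Q→N→A = 1+9+2 = 12 giving 12 hours.
E is off the critical path — its longest chain is 8 hours, giving 4 of slack.
That remains the longest chain; total 12 hours.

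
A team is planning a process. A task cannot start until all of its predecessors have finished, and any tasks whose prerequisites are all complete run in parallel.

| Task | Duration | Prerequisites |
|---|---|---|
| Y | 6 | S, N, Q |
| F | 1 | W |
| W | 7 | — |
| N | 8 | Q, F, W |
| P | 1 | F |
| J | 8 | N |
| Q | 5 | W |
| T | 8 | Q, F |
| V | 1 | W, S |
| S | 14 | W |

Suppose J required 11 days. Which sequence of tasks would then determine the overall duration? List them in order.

Actual critical path: W→Q→N→J = 7+5+8+8 = 28 ⇒ 28 days.
J lies on that path, so at 11 days the path becomes 31 days.
That remains the longest chain; total 31 days.

W, Q, N, J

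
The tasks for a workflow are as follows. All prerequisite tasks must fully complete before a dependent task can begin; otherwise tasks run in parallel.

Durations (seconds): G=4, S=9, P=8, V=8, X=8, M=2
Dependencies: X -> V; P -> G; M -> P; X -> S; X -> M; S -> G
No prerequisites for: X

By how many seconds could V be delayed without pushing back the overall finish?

Critical path: X→M→P→G = 8+2+8+4 = 22, so the finish is 22 seconds.
V finishes as early as 16 and must finish by 22.
So V can slip 22 − 16 = 6 seconds.

6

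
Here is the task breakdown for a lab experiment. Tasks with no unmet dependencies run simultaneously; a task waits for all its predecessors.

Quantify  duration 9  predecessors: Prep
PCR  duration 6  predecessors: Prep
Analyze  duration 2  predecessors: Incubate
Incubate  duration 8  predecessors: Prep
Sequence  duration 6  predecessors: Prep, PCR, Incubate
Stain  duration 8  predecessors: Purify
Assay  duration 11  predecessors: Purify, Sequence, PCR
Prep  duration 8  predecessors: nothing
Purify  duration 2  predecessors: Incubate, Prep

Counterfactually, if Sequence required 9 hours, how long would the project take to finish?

Critical path before the change: Prep→Incubate→Sequence→Assay = 8+8+6+11 = 33 giving 33 hours.
Sequence lies on that path, so at 9 hours the path becomes 36 hours.
No other chain overtakes it, so the finish is 36 hours.

36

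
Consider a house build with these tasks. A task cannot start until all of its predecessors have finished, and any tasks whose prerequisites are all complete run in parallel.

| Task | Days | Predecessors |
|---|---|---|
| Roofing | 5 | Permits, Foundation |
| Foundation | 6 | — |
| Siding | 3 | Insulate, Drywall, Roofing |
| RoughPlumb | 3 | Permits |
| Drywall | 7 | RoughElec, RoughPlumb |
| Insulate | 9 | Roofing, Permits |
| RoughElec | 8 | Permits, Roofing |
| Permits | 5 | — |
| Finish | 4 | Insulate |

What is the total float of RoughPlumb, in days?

Foundation→Roofing→RoughElec→Drywall→Siding = 6+5+8+7+3 = 29 sets the makespan at 29 days.
RoughPlumb finishes as early as 8 and must finish by 19.
Slack of RoughPlumb = 16 − 5 = 11 days.

11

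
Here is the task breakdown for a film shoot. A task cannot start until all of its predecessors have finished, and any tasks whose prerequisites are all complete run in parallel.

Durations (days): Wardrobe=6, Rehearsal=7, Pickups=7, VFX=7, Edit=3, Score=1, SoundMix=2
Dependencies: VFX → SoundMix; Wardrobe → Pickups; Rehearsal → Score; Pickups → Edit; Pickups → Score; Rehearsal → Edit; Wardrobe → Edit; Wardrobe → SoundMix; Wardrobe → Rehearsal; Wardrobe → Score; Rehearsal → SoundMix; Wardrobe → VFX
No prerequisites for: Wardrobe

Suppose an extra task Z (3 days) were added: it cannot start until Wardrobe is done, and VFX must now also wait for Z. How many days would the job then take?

Originally the job takes 16 days.
With Z inserted, VFX now waits for max(Wardrobe, Z).
New critical path: Wardrobe→Z→VFX→SoundMix = 6+3+7+2 = 18 ⇒ 18 days.

18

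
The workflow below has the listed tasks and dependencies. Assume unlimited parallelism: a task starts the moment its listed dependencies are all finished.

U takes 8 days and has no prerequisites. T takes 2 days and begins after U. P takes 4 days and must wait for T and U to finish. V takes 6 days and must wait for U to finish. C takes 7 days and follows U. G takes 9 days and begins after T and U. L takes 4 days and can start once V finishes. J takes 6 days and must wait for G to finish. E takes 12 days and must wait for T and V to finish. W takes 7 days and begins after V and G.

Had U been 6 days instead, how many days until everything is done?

Critical path before the change: U→T→G→W = 8+2+9+7 = 26 giving 26 days.
U lies on that path, so at 6 days the path becomes 24 days.
That remains the longest chain; total 24 days.

24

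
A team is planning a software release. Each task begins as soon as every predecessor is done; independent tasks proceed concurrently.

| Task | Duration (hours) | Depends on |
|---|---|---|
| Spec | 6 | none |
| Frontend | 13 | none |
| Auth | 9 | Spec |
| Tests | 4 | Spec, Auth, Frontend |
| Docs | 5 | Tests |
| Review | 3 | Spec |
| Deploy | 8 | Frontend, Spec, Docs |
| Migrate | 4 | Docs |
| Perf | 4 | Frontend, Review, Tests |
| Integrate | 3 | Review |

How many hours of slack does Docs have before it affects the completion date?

0

Critical path: Spec→Auth→Tests→Docs→Deploy = 6+9+4+5+8 = 32, so the finish is 32 hours.
Longest path through Docs: 32 hours (earliest finish 24, latest finish 24).
Slack of Docs = 19 − 19 = 0 hours.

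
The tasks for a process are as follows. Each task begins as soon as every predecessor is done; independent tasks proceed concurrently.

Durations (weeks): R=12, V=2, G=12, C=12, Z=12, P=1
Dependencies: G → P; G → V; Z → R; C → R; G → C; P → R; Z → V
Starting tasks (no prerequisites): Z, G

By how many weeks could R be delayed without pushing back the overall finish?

0

Critical path: G→C→R = 12+12+12 = 36, so the finish is 36 weeks.
Longest path through R: 36 weeks (earliest finish 36, latest finish 36).
Slack of R = 24 − 24 = 0 weeks.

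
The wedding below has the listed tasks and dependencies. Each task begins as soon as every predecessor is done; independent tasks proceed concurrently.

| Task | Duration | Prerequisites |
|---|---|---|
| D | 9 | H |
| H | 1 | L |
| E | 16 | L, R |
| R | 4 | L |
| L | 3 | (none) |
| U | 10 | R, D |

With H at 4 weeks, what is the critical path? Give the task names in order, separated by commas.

Baseline: L→H→D→U = 3+1+9+10 = 23 → 23 weeks.
H is on the critical path; changing it to 4 makes that path 26 weeks.
The critical path is still L→H→D→U; finish is now 26 weeks.

L, H, D, U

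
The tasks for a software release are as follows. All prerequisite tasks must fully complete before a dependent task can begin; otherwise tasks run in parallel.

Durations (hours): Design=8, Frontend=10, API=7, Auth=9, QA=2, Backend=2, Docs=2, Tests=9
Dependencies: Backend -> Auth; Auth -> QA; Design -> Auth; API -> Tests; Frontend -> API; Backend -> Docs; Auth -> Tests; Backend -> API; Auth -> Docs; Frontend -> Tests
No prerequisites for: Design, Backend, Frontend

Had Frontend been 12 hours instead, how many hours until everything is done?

Baseline: Frontend→API→Tests = 10+7+9 = 26 → 26 hours.
Since Frontend is critical, the +2 change carries straight to that chain (now 28 hours).
The critical path is still Frontend→API→Tests; finish is now 28 hours.

28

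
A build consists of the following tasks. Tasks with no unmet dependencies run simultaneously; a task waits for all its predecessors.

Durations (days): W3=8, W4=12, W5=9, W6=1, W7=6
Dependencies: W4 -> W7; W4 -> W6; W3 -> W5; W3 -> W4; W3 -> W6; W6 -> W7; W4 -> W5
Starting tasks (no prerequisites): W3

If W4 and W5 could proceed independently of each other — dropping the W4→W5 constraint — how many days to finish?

With the dependency in place, W3→W4→W5 = 8+12+9 = 29 sets the finish at 29 days.
Without W4→W5, W5's earliest start moves from 20 to 8.
The longest chain is now W3→W4→W6→W7 = 8+12+1+6 = 27, so the schedule takes 27 days.

27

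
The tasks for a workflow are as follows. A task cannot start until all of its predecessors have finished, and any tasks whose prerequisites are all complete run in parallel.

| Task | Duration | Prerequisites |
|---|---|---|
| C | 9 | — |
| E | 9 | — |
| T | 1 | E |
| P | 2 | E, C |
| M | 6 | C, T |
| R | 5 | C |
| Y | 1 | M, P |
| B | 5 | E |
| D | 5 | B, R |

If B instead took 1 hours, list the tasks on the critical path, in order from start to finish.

C, R, D

As given, the longest chain is E→B→D = 9+5+5 = 19, so the finish is 19 hours.
B lies on that path, so at 1 hour the path becomes 15 hours.
New critical path: C→R→D = 9+5+5 = 19 ⇒ 19 hours.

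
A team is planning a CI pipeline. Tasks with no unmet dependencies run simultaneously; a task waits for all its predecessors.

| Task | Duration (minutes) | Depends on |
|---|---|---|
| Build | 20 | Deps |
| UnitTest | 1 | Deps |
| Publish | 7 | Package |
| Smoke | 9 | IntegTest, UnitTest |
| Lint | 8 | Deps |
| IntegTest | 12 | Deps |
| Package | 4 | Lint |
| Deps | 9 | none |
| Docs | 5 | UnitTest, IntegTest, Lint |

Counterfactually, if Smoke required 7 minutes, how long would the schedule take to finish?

29

As given, the longest chain is Deps→IntegTest→Smoke = 9+12+9 = 30, so the finish is 30 minutes.
Smoke is on the critical path; changing it to 7 makes that path 28 minutes.
The binding chain switches to Deps→Build = 9+20 = 29; finish 29 minutes.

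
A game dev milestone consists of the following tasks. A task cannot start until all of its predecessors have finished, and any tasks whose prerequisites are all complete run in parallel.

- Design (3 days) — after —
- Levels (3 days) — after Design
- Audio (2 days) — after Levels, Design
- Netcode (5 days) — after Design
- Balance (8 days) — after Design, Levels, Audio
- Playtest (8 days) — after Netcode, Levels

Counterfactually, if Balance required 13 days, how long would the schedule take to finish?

21

Actual critical path: Design→Levels→Audio→Balance = 3+3+2+8 = 16 ⇒ 16 days.
Balance lies on that path, so at 13 days the path becomes 21 days.
That remains the longest chain; total 21 days.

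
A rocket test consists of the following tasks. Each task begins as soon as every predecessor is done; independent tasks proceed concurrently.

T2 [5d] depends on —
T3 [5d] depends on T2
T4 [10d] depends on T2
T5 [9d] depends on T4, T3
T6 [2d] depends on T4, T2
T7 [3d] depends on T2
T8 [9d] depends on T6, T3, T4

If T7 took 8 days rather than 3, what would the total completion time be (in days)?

The binding path is T2→T4→T6→T8 = 5+10+2+9 = 26; finish at 26 days.
T7 has 18 days of float (longest path through it is 8).
The critical path is still T2→T4→T6→T8; finish is now 26 days.

26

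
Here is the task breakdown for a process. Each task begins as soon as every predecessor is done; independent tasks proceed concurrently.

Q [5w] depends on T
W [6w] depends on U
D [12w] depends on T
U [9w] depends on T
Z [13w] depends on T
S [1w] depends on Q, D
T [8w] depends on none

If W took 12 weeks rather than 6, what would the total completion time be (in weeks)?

The binding path is T→U→W = 8+9+6 = 23; finish at 23 weeks.
W is on the critical path; changing it to 12 makes that path 29 weeks.
The critical path is still T→U→W; finish is now 29 weeks.

29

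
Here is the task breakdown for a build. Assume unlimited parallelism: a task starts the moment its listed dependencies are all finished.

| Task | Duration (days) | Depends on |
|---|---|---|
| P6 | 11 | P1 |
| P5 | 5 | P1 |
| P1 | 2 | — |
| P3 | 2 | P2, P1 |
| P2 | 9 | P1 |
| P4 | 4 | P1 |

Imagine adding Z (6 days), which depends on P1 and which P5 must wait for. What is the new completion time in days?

13

Originally the job takes 13 days.
With Z inserted, P5 now waits for max(P1, Z).
New critical path: P1→Z→P5 = 2+6+5 = 13 ⇒ 13 days.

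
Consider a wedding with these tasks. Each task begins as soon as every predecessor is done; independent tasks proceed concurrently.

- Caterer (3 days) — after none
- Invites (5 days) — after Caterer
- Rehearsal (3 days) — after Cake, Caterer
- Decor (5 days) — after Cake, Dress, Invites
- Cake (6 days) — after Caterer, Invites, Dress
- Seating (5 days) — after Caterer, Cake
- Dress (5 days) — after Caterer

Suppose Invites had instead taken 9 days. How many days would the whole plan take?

Baseline: Caterer→Invites→Cake→Seating = 3+5+6+5 = 19 → 19 days.
Invites is on the critical path; changing it to 9 makes that path 23 days.
No other chain overtakes it, so the finish is 23 days.

23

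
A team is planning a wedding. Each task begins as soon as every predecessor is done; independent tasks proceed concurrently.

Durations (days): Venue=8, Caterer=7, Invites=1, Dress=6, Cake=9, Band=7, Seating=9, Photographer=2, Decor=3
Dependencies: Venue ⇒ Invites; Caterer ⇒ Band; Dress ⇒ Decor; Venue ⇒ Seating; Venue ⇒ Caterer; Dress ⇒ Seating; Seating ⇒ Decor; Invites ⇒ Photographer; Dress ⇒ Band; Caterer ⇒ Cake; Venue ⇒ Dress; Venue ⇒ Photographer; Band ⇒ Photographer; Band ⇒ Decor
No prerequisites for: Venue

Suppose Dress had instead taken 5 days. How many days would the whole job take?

25

The binding path is Venue→Dress→Seating→Decor = 8+6+9+3 = 26; finish at 26 days.
Dress lies on that path, so at 5 days the path becomes 25 days.
New critical path: Venue→Caterer→Band→Decor = 8+7+7+3 = 25 ⇒ 25 days.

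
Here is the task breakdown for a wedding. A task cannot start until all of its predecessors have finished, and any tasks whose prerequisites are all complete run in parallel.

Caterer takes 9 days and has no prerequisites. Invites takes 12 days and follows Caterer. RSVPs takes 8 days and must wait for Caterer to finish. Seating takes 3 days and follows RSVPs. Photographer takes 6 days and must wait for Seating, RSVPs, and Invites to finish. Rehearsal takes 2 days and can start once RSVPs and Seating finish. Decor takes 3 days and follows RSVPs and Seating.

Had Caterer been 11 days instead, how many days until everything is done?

29

Actual critical path: Caterer→Invites→Photographer = 9+12+6 = 27 ⇒ 27 days.
Caterer lies on that path, so at 11 days the path becomes 29 days.
No other chain overtakes it, so the finish is 29 days.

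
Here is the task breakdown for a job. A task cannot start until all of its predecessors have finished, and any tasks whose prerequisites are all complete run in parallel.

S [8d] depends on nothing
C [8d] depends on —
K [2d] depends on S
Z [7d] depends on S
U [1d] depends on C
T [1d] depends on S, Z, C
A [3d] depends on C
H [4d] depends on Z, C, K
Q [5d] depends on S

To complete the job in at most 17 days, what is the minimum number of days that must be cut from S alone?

2

Current finish: 19 days; target: 17.
S is on every critical path, so each day cut from S cuts the finish by one (this holds down to a finish of 12).
Need 19 − 17 = 2 days off S → S becomes 6 days, finish becomes 17.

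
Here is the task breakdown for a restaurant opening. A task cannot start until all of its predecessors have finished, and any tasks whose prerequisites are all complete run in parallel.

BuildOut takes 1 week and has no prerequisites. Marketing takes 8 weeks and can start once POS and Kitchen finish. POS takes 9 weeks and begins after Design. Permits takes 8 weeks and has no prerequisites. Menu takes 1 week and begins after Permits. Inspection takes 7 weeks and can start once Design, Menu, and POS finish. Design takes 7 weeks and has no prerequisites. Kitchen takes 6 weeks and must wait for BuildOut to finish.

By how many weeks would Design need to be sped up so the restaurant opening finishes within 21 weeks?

3

Current finish: 24 weeks; target: 21.
Design is on every critical path, so each week cut from Design cuts the finish by one (this holds down to a finish of 18).
Need 24 − 21 = 3 weeks off Design → Design becomes 4 weeks, finish becomes 21.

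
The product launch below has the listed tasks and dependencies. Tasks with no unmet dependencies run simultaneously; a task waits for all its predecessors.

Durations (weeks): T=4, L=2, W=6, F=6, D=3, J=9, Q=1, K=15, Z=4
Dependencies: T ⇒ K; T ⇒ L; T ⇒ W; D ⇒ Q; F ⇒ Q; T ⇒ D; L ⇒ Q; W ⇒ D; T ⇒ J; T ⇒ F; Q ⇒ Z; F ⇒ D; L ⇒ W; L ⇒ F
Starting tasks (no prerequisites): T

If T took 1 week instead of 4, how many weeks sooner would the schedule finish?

Actual critical path: T→L→W→D→Q→Z = 4+2+6+3+1+4 = 20 ⇒ 20 weeks.
Since T is critical, the -3 change carries straight to that chain (now 17 weeks).
The critical path is still T→L→W→D→Q→Z; finish is now 17 weeks.
Change in finish: 17 − 20 = -3 weeks.

3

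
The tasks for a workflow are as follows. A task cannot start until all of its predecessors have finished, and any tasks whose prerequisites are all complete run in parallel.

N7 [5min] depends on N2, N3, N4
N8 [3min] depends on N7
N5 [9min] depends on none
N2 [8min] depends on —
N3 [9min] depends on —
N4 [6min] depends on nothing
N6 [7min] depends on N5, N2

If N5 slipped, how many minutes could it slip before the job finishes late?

1

N3→N7→N8 = 9+5+3 = 17 sets the makespan at 17 minutes.
Longest path through N5: 16 minutes (earliest finish 9, latest finish 10).
So N5 can slip 10 − 9 = 1 minute.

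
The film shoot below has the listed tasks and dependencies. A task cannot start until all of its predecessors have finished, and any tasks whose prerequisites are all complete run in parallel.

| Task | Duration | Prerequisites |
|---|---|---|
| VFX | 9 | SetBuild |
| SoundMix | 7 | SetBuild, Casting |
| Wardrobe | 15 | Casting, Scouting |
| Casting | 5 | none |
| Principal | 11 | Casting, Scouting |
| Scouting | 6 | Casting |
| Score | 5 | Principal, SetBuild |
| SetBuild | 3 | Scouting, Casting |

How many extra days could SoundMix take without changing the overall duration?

6

Casting→Scouting→Principal→Score = 5+6+11+5 = 27 sets the makespan at 27 days.
Longest path through SoundMix: 21 days (earliest finish 21, latest finish 27).
So SoundMix can slip 27 − 21 = 6 days.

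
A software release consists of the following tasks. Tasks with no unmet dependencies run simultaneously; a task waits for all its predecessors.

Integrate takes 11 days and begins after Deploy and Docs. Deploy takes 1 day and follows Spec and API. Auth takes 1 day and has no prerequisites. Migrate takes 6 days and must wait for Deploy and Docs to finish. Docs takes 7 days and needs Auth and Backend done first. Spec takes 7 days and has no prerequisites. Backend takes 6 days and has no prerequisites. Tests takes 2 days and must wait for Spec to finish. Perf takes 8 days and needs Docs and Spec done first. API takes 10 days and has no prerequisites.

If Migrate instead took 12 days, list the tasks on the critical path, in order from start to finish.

Baseline: Backend→Docs→Integrate = 6+7+11 = 24 → 24 days.
Migrate is off the critical path — its longest chain is 19 days, giving 5 of slack.
New critical path: Backend→Docs→Migrate = 6+7+12 = 25 ⇒ 25 days.

Backend, Docs, Migrate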